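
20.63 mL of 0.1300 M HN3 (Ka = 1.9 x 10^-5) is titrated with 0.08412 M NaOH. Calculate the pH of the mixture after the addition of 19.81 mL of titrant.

4.94

Initial n(HN3) = 0.1300 x 0.02063 = 0.002682 mol.
n(NaOH) added = 0.08412 x 0.01981 = 0.001666 mol, converting that many moles of HN3 to N3-.
Remaining n(HN3) = 0.001015 mol; n(N3-) = 0.001666 mol.
By Henderson-Hasselbalch, pH = pKa + log([A^-]/[HA]) = 4.72 + log(0.001666/0.001015) = 4.72 + (+0.22) = 4.94.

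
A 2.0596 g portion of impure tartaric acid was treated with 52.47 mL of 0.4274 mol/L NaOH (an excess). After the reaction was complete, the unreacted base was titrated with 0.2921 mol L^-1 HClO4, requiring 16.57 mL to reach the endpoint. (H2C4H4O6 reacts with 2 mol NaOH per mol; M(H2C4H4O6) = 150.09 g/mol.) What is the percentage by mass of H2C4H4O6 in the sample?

Total n(NaOH) added = 0.4274 x 0.05247 = 0.02243 mol.
n(HClO4) used = 0.2921 x 0.01657 = 0.004840 mol, which equals the excess n(NaOH).
So n(NaOH) consumed by the sample = 0.02243 - 0.004840 = 0.01759 mol.
n(H2C4H4O6) = 0.01759 / 2 = 0.008793 mol.
mass H2C4H4O6 = 0.008793 x 150.09 = 1.320 g, so %H2C4H4O6 = 1.320/2.0596 x 100 = 64.1%.

64.1%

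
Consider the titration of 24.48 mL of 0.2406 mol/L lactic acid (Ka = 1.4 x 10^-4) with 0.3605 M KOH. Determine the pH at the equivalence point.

8.51

n(HC3H5O3) = 0.2406 x 0.02448 = 0.005890 mol; V(KOH) at equivalence = 0.005890/0.3605 = 0.01634 L.
At equivalence all the acid is converted to C3H5O3-; total volume = 0.02448 + 0.01634 = 0.04082 L, so [C3H5O3-] = 0.005890/0.04082 = 0.1443 M.
Kb = Kw/Ka = 1.0e-14 / 1.4 x 10^-4 = 7.14e-11.
[OH^-] = sqrt(Kb x [C3H5O3-]) = sqrt(7.14e-11 x 0.1443) = 3.21e-6 M.
pOH = 5.49, so pH = 14.00 - 5.49 = 8.51.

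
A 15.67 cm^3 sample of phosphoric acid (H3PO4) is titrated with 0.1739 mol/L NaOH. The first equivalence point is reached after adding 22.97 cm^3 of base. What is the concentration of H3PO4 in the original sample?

n(NaOH) = 0.1739 x 0.02297 = 0.003994 mol.
At the first equivalence point, 1 mol OH^- react per mol H3PO4, so n(H3PO4) = 0.003994 / 1 = 0.003994 mol.
[H3PO4] = 0.003994 / 0.01567 L = 0.255 M.

0.255 M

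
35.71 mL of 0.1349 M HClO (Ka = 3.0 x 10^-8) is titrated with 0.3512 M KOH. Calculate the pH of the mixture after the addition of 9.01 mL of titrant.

7.80

Initial n(HClO) = 0.1349 x 0.03571 = 0.004817 mol.
n(KOH) added = 0.3512 x 0.009010 = 0.003164 mol, converting that many moles of HClO to ClO-.
Remaining n(HClO) = 0.001653 mol; n(ClO-) = 0.003164 mol.
By Henderson-Hasselbalch, pH = pKa + log([A^-]/[HA]) = 7.52 + log(0.003164/0.001653) = 7.52 + (+0.28) = 7.80.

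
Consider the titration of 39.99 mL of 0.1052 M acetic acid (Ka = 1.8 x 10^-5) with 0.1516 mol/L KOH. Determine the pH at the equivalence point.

n(CH3COOH) = 0.1052 x 0.03999 = 0.004207 mol; V(KOH) at equivalence = 0.004207/0.1516 = 0.02775 L.
At equivalence all the acid is converted to CH3COO-; total volume = 0.03999 + 0.02775 = 0.06774 L, so [CH3COO-] = 0.004207/0.06774 = 0.06210 M.
Kb = Kw/Ka = 1.0e-14 / 1.8 x 10^-5 = 5.56e-10.
[OH^-] = sqrt(Kb x [CH3COO-]) = sqrt(5.56e-10 x 0.06210) = 5.87e-6 M.
pOH = 5.23, so pH = 14.00 - 5.23 = 8.77.

8.77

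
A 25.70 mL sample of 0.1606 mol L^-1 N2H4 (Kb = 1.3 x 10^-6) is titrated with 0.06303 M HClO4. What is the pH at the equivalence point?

4.73

n(N2H4) = 0.1606 x 0.02570 = 0.004127 mol; V(HClO4) at equivalence = 0.004127/0.06303 = 0.06548 L.
At equivalence the base is fully converted to N2H5+; total volume = 0.09118 L, so [N2H5+] = 0.004127/0.09118 = 0.04527 M.
Ka(N2H5+) = Kw/Kb = 1.0e-14 / 1.3 x 10^-6 = 7.69e-9.
[H^+] = sqrt(Ka x [N2H5+]) = sqrt(7.69e-9 x 0.04527) = 1.87e-5 M.
pH = -log(1.87e-5) = 4.73.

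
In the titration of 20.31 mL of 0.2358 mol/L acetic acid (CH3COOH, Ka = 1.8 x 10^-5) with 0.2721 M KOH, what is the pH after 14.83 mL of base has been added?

Initial n(CH3COOH) = 0.2358 x 0.02031 = 0.004789 mol.
n(KOH) added = 0.2721 x 0.01483 = 0.004035 mol, converting that many moles of CH3COOH to CH3COO-.
Remaining n(CH3COOH) = 0.0007539 mol; n(CH3COO-) = 0.004035 mol.
By Henderson-Hasselbalch, pH = pKa + log([A^-]/[HA]) = 4.74 + log(0.004035/0.0007539) = 4.74 + (+0.73) = 5.47.

5.47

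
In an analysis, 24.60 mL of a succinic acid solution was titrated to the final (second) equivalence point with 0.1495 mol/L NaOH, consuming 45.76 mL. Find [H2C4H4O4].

n(NaOH) = 0.1495 x 0.04576 = 0.006841 mol.
At the final (second) equivalence point, 2 mol OH^- react per mol H2C4H4O4, so n(H2C4H4O4) = 0.006841 / 2 = 0.003421 mol.
[H2C4H4O4] = 0.003421 / 0.02460 L = 0.139 M.

0.139 M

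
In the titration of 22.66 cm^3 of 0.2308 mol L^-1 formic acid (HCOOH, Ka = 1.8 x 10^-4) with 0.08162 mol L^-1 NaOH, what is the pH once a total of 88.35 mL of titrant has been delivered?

n(acid) = 0.2308 x 0.02266 = 0.005230 mol; n(NaOH) added = 0.08162 x 0.08835 = 0.007211 mol.
Base is in excess by 0.007211 - 0.005230 = 0.001981 mol in a total volume of 0.1110 L.
[OH^-] = 0.001981/0.1110 = 0.01785 M, so pOH = 1.75 and pH = 14.00 - 1.75 = 12.25.

12.25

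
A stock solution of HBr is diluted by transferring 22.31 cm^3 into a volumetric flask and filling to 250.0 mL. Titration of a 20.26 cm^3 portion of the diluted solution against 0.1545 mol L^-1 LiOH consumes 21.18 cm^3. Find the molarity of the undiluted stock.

1.81 M

n(LiOH) = 0.1545 x 0.02118 = 0.003272 mol.
n(HBr) in the aliquot = 0.003272 mol.
[diluted HBr] = 0.003272 / 0.02026 = 0.1615 M.
Dilution factor = 250.0/22.31 = 11.21, so [stock] = 0.1615 x 11.21 = 1.81 M.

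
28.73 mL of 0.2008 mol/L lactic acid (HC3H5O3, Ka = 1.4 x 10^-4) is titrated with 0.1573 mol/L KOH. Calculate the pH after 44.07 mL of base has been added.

n(acid) = 0.2008 x 0.02873 = 0.005769 mol; n(KOH) added = 0.1573 x 0.04407 = 0.006932 mol.
Base is in excess by 0.006932 - 0.005769 = 0.001163 mol in a total volume of 0.07280 L.
[OH^-] = 0.001163/0.07280 = 0.01598 M, so pOH = 1.80 and pH = 14.00 - 1.80 = 12.20.

12.20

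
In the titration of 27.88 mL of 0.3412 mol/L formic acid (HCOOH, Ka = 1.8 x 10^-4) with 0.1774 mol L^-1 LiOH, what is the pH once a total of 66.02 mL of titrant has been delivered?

n(acid) = 0.3412 x 0.02788 = 0.009513 mol; n(LiOH) added = 0.1774 x 0.06602 = 0.01171 mol.
Base is in excess by 0.01171 - 0.009513 = 0.002199 mol in a total volume of 0.09390 L.
[OH^-] = 0.002199/0.09390 = 0.02342 M, so pOH = 1.63 and pH = 14.00 - 1.63 = 12.37.

12.37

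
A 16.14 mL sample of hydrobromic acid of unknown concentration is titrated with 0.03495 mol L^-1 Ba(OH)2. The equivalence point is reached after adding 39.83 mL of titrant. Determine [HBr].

n(Ba(OH)2) delivered = 0.03495 x 0.03983 = 0.001392 mol.
The reaction is 2 HBr + 1 Ba(OH)2, so n(HBr) = 0.001392 x 2/1 = 0.002784 mol.
[HBr] = 0.002784 mol / 0.01614 L = 0.172 M.

0.172 M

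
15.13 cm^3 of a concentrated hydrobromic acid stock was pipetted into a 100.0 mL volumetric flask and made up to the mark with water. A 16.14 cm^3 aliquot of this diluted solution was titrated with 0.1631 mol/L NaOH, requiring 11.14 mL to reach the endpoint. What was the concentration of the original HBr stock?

0.744 M

n(NaOH) = 0.1631 x 0.01114 = 0.001817 mol.
n(HBr) in the aliquot = 0.001817 mol.
[diluted HBr] = 0.001817 / 0.01614 = 0.1126 M.
Dilution factor = 100.0/15.13 = 6.609, so [stock] = 0.1126 x 6.609 = 0.744 M.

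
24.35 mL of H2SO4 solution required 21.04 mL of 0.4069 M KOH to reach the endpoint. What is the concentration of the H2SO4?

n(KOH) delivered = 0.4069 x 0.02104 = 0.008561 mol.
The reaction is 1 H2SO4 + 2 KOH, so n(H2SO4) = 0.008561 x 1/2 = 0.004281 mol.
[H2SO4] = 0.004281 mol / 0.02435 L = 0.176 M.

0.176 M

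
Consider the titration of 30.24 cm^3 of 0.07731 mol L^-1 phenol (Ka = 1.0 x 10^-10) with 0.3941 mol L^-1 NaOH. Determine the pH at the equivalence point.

n(C6H5OH) = 0.07731 x 0.03024 = 0.002338 mol; V(NaOH) at equivalence = 0.002338/0.3941 = 0.005932 L.
At equivalence all the acid is converted to C6H5O-; total volume = 0.03024 + 0.005932 = 0.03617 L, so [C6H5O-] = 0.002338/0.03617 = 0.06463 M.
Kb = Kw/Ka = 1.0e-14 / 1.0 x 10^-10 = 0.000100.
[OH^-] = sqrt(Kb x [C6H5O-]) = sqrt(0.000100 x 0.06463) = 0.00254 M.
pOH = 2.59, so pH = 14.00 - 2.59 = 11.41.

11.41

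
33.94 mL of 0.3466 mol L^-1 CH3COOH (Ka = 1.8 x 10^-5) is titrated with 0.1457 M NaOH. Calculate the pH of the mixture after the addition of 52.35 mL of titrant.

Initial n(CH3COOH) = 0.3466 x 0.03394 = 0.01176 mol.
n(NaOH) added = 0.1457 x 0.05235 = 0.007627 mol, converting that many moles of CH3COOH to CH3COO-.
Remaining n(CH3COOH) = 0.004136 mol; n(CH3COO-) = 0.007627 mol.
By Henderson-Hasselbalch, pH = pKa + log([A^-]/[HA]) = 4.74 + log(0.007627/0.004136) = 4.74 + (+0.27) = 5.01.

5.01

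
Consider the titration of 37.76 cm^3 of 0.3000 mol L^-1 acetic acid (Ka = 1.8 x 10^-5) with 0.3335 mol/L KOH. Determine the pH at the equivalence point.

n(CH3COOH) = 0.3000 x 0.03776 = 0.01133 mol; V(KOH) at equivalence = 0.01133/0.3335 = 0.03397 L.
At equivalence all the acid is converted to CH3COO-; total volume = 0.03776 + 0.03397 = 0.07173 L, so [CH3COO-] = 0.01133/0.07173 = 0.1579 M.
Kb = Kw/Ka = 1.0e-14 / 1.8 x 10^-5 = 5.56e-10.
[OH^-] = sqrt(Kb x [CH3COO-]) = sqrt(5.56e-10 x 0.1579) = 9.37e-6 M.
pOH = 5.03, so pH = 14.00 - 5.03 = 8.97.

8.97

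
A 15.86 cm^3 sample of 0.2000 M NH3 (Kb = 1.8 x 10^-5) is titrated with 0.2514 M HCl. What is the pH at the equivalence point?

n(NH3) = 0.2000 x 0.01586 = 0.003172 mol; V(HCl) at equivalence = 0.003172/0.2514 = 0.01262 L.
At equivalence the base is fully converted to NH4+; total volume = 0.02848 L, so [NH4+] = 0.003172/0.02848 = 0.1114 M.
Ka(NH4+) = Kw/Kb = 1.0e-14 / 1.8 x 10^-5 = 5.56e-10.
[H^+] = sqrt(Ka x [NH4+]) = sqrt(5.56e-10 x 0.1114) = 7.87e-6 M.
pH = -log(7.87e-6) = 5.10.

5.10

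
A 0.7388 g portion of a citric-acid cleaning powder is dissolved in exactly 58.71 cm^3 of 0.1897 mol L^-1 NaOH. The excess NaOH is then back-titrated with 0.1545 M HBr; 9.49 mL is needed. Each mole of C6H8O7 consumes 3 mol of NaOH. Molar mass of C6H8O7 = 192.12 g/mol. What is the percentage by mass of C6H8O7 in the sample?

Total n(NaOH) added = 0.1897 x 0.05871 = 0.01114 mol.
n(HBr) used = 0.1545 x 0.009490 = 0.001466 mol, which equals the excess n(NaOH).
So n(NaOH) consumed by the sample = 0.01114 - 0.001466 = 0.009671 mol.
n(C6H8O7) = 0.009671 / 3 = 0.003224 mol.
mass C6H8O7 = 0.003224 x 192.12 = 0.6193 g, so %C6H8O7 = 0.6193/0.7388 x 100 = 83.8%.

83.8%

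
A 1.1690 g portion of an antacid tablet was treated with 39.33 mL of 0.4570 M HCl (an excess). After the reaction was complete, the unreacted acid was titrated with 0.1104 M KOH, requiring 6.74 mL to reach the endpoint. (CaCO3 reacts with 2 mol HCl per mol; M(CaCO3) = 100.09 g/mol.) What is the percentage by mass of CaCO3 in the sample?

73.8%

Total n(HCl) added = 0.4570 x 0.03933 = 0.01797 mol.
n(KOH) used = 0.1104 x 0.006740 = 0.0007441 mol, which equals the excess n(HCl).
So n(HCl) consumed by the sample = 0.01797 - 0.0007441 = 0.01723 mol.
n(CaCO3) = 0.01723 / 2 = 0.008615 mol.
mass CaCO3 = 0.008615 x 100.09 = 0.8623 g, so %CaCO3 = 0.8623/1.1690 x 100 = 73.8%.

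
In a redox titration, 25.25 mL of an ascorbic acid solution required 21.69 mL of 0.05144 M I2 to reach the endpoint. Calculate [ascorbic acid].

n(I2) = 0.05144 x 0.02169 = 0.001116 mol.
From the balanced equation, 1 mol I2 reacts with 1 mol ascorbic acid, so n(ascorbic acid) = 0.001116 x 1/1 = 0.001116 mol.
[ascorbic acid] = 0.001116 / 0.02525 L = 0.0442 M.

0.0442 M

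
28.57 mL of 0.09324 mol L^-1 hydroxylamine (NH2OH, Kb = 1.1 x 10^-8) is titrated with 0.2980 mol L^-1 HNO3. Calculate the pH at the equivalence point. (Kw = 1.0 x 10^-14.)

3.60

n(NH2OH) = 0.09324 x 0.02857 = 0.002664 mol; V(HNO3) at equivalence = 0.002664/0.2980 = 0.008939 L.
At equivalence the base is fully converted to NH3OH+; total volume = 0.03751 L, so [NH3OH+] = 0.002664/0.03751 = 0.07102 M.
Ka(NH3OH+) = Kw/Kb = 1.0e-14 / 1.1 x 10^-8 = 9.09e-7.
[H^+] = sqrt(Ka x [NH3OH+]) = sqrt(9.09e-7 x 0.07102) = 0.000254 M.
pH = -log(0.000254) = 3.60.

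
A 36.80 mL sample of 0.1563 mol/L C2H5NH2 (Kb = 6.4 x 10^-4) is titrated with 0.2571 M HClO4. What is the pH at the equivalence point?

5.91

n(C2H5NH2) = 0.1563 x 0.03680 = 0.005752 mol; V(HClO4) at equivalence = 0.005752/0.2571 = 0.02237 L.
At equivalence the base is fully converted to C2H5NH3+; total volume = 0.05917 L, so [C2H5NH3+] = 0.005752/0.05917 = 0.09721 M.
Ka(C2H5NH3+) = Kw/Kb = 1.0e-14 / 6.4 x 10^-4 = 1.56e-11.
[H^+] = sqrt(Ka x [C2H5NH3+]) = sqrt(1.56e-11 x 0.09721) = 1.23e-6 M.
pH = -log(1.23e-6) = 5.91.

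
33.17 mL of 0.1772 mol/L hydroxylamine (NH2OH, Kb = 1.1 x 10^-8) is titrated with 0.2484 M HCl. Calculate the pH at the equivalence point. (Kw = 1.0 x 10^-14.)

3.51

n(NH2OH) = 0.1772 x 0.03317 = 0.005878 mol; V(HCl) at equivalence = 0.005878/0.2484 = 0.02366 L.
At equivalence the base is fully converted to NH3OH+; total volume = 0.05683 L, so [NH3OH+] = 0.005878/0.05683 = 0.1034 M.
Ka(NH3OH+) = Kw/Kb = 1.0e-14 / 1.1 x 10^-8 = 9.09e-7.
[H^+] = sqrt(Ka x [NH3OH+]) = sqrt(9.09e-7 x 0.1034) = 0.000307 M.
pH = -log(0.000307) = 3.51.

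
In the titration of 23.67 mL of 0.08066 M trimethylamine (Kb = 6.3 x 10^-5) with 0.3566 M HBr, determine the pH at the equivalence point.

5.49

n((CH3)3N) = 0.08066 x 0.02367 = 0.001909 mol; V(HBr) at equivalence = 0.001909/0.3566 = 0.005354 L.
At equivalence the base is fully converted to (CH3)3NH+; total volume = 0.02902 L, so [(CH3)3NH+] = 0.001909/0.02902 = 0.06578 M.
Ka((CH3)3NH+) = Kw/Kb = 1.0e-14 / 6.3 x 10^-5 = 1.59e-10.
[H^+] = sqrt(Ka x [(CH3)3NH+]) = sqrt(1.59e-10 x 0.06578) = 3.23e-6 M.
pH = -log(3.23e-6) = 5.49.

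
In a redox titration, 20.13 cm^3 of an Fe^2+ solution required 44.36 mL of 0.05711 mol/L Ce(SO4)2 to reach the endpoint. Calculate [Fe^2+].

n(Ce(SO4)2) = 0.05711 x 0.04436 = 0.002533 mol.
From the balanced equation, 1 mol Ce(SO4)2 reacts with 1 mol Fe^2+, so n(Fe^2+) = 0.002533 x 1/1 = 0.002533 mol.
[Fe^2+] = 0.002533 / 0.02013 L = 0.126 M.

0.126 M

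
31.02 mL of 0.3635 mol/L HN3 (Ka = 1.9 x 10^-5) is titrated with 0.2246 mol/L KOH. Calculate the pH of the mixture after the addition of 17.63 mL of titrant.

4.45

Initial n(HN3) = 0.3635 x 0.03102 = 0.01128 mol.
n(KOH) added = 0.2246 x 0.01763 = 0.003960 mol, converting that many moles of HN3 to N3-.
Remaining n(HN3) = 0.007316 mol; n(N3-) = 0.003960 mol.
By Henderson-Hasselbalch, pH = pKa + log([A^-]/[HA]) = 4.72 + log(0.003960/0.007316) = 4.72 + (-0.27) = 4.45.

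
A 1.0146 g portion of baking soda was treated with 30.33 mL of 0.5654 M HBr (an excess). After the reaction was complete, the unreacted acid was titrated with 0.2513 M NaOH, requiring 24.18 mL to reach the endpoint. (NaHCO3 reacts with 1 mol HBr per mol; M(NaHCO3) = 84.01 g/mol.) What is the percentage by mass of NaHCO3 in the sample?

Total n(HBr) added = 0.5654 x 0.03033 = 0.01715 mol.
n(NaOH) used = 0.2513 x 0.02418 = 0.006076 mol, which equals the excess n(HBr).
So n(HBr) consumed by the sample = 0.01715 - 0.006076 = 0.01107 mol.
n(NaHCO3) = 0.01107 / 1 = 0.01107 mol.
mass NaHCO3 = 0.01107 x 84.01 = 0.9302 g, so %NaHCO3 = 0.9302/1.0146 x 100 = 91.7%.

91.7%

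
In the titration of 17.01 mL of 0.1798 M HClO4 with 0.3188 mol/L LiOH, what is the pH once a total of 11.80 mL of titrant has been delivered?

12.39

n(acid) = 0.1798 x 0.01701 = 0.003058 mol; n(LiOH) added = 0.3188 x 0.01180 = 0.003762 mol.
Base is in excess by 0.003762 - 0.003058 = 0.0007034 mol in a total volume of 0.02881 L.
[OH^-] = 0.0007034/0.02881 = 0.02442 M, so pOH = 1.61 and pH = 14.00 - 1.61 = 12.39.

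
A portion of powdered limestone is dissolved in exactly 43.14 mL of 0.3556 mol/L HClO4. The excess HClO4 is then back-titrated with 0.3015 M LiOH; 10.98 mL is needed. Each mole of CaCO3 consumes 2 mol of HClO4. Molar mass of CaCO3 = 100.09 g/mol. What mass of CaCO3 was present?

0.602 g

Total n(HClO4) added = 0.3556 x 0.04314 = 0.01534 mol.
n(LiOH) used = 0.3015 x 0.01098 = 0.003310 mol, which equals the excess n(HClO4).
So n(HClO4) consumed by the sample = 0.01534 - 0.003310 = 0.01203 mol.
n(CaCO3) = 0.01203 / 2 = 0.006015 mol.
mass = 0.006015 mol x 100.09 g/mol = 0.602 g.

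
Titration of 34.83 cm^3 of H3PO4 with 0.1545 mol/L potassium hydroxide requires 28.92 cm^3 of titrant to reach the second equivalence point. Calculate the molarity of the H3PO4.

n(KOH) = 0.1545 x 0.02892 = 0.004468 mol.
At the second equivalence point, 2 mol OH^- react per mol H3PO4, so n(H3PO4) = 0.004468 / 2 = 0.002234 mol.
[H3PO4] = 0.002234 / 0.03483 L = 0.0641 M.

0.0641 M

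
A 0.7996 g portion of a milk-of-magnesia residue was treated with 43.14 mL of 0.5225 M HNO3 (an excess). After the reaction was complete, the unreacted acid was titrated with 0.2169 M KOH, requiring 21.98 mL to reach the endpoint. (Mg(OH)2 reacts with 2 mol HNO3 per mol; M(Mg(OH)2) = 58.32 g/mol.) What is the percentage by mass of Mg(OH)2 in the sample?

64.8%

Total n(HNO3) added = 0.5225 x 0.04314 = 0.02254 mol.
n(KOH) used = 0.2169 x 0.02198 = 0.004767 mol, which equals the excess n(HNO3).
So n(HNO3) consumed by the sample = 0.02254 - 0.004767 = 0.01777 mol.
n(Mg(OH)2) = 0.01777 / 2 = 0.008887 mol.
mass Mg(OH)2 = 0.008887 x 58.32 = 0.5183 g, so %Mg(OH)2 = 0.5183/0.7996 x 100 = 64.8%.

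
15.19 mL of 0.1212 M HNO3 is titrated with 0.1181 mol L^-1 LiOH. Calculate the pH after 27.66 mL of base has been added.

n(acid) = 0.1212 x 0.01519 = 0.001841 mol; n(LiOH) added = 0.1181 x 0.02766 = 0.003267 mol.
Base is in excess by 0.003267 - 0.001841 = 0.001426 mol in a total volume of 0.04285 L.
[OH^-] = 0.001426/0.04285 = 0.03327 M, so pOH = 1.48 and pH = 14.00 - 1.48 = 12.52.

12.52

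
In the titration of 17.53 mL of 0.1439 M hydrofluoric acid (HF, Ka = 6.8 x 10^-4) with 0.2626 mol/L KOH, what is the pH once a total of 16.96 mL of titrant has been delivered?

n(acid) = 0.1439 x 0.01753 = 0.002523 mol; n(KOH) added = 0.2626 x 0.01696 = 0.004454 mol.
Base is in excess by 0.004454 - 0.002523 = 0.001931 mol in a total volume of 0.03449 L.
[OH^-] = 0.001931/0.03449 = 0.05599 M, so pOH = 1.25 and pH = 14.00 - 1.25 = 12.75.

12.75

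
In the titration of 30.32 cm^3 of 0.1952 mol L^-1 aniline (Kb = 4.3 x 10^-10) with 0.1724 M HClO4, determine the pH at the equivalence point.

2.84

n(C6H5NH2) = 0.1952 x 0.03032 = 0.005918 mol; V(HClO4) at equivalence = 0.005918/0.1724 = 0.03433 L.
At equivalence the base is fully converted to C6H5NH3+; total volume = 0.06465 L, so [C6H5NH3+] = 0.005918/0.06465 = 0.09155 M.
Ka(C6H5NH3+) = Kw/Kb = 1.0e-14 / 4.3 x 10^-10 = 2.33e-5.
[H^+] = sqrt(Ka x [C6H5NH3+]) = sqrt(2.33e-5 x 0.09155) = 0.00146 M.
pH = -log(0.00146) = 2.84.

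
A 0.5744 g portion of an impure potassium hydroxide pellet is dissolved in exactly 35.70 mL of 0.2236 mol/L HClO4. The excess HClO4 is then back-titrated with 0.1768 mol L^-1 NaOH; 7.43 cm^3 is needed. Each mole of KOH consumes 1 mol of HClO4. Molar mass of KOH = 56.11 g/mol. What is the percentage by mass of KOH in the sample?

65.1%

Total n(HClO4) added = 0.2236 x 0.03570 = 0.007983 mol.
n(NaOH) used = 0.1768 x 0.007430 = 0.001314 mol, which equals the excess n(HClO4).
So n(HClO4) consumed by the sample = 0.007983 - 0.001314 = 0.006669 mol.
n(KOH) = 0.006669 / 1 = 0.006669 mol.
mass KOH = 0.006669 x 56.11 = 0.3742 g, so %KOH = 0.3742/0.5744 x 100 = 65.1%.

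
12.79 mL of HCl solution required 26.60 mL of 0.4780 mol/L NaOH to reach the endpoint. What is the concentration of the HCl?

0.994 M

n(NaOH) delivered = 0.4780 x 0.02660 = 0.01271 mol.
For a 1:1 reaction, n(HCl) = 0.01271 mol.
[HCl] = 0.01271 mol / 0.01279 L = 0.994 M.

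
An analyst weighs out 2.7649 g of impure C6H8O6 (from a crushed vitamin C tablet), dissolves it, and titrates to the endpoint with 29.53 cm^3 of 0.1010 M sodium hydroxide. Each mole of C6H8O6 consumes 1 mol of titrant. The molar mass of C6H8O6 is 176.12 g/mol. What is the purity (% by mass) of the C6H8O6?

n(NaOH) = 0.1010 x 0.02953 = 0.002983 mol.
n(C6H8O6) = 0.002983 / 1 = 0.002983 mol.
mass of C6H8O6 = 0.002983 x 176.12 = 0.5253 g.
% purity = 0.5253 / 2.7649 x 100 = 19.0%.

19.0%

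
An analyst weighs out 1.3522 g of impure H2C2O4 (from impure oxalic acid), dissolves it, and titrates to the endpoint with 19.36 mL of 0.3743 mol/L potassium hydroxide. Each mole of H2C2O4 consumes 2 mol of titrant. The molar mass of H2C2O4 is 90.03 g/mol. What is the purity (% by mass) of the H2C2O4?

24.1%

n(KOH) = 0.3743 x 0.01936 = 0.007246 mol.
n(H2C2O4) = 0.007246 / 2 = 0.003623 mol.
mass of H2C2O4 = 0.003623 x 90.03 = 0.3262 g.
% purity = 0.3262 / 1.3522 x 100 = 24.1%.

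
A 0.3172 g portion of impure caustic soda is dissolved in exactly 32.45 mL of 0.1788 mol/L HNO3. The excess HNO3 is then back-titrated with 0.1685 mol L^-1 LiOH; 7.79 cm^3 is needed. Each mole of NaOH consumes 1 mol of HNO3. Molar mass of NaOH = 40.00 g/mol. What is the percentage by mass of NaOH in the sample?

Total n(HNO3) added = 0.1788 x 0.03245 = 0.005802 mol.
n(LiOH) used = 0.1685 x 0.007790 = 0.001313 mol, which equals the excess n(HNO3).
So n(HNO3) consumed by the sample = 0.005802 - 0.001313 = 0.004489 mol.
n(NaOH) = 0.004489 / 1 = 0.004489 mol.
mass NaOH = 0.004489 x 40.00 = 0.1796 g, so %NaOH = 0.1796/0.3172 x 100 = 56.6%.

56.6%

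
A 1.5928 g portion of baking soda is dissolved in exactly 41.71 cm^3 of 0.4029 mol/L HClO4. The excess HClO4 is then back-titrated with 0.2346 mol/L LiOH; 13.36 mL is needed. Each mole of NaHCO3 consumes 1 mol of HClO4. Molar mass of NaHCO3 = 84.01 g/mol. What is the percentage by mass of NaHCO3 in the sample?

72.1%

Total n(HClO4) added = 0.4029 x 0.04171 = 0.01680 mol.
n(LiOH) used = 0.2346 x 0.01336 = 0.003134 mol, which equals the excess n(HClO4).
So n(HClO4) consumed by the sample = 0.01680 - 0.003134 = 0.01367 mol.
n(NaHCO3) = 0.01367 / 1 = 0.01367 mol.
mass NaHCO3 = 0.01367 x 84.01 = 1.148 g, so %NaHCO3 = 1.148/1.5928 x 100 = 72.1%.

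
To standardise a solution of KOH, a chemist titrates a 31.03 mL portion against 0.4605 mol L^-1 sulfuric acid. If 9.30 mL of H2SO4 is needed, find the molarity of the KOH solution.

n(H2SO4) delivered = 0.4605 x 0.009300 = 0.004283 mol.
The reaction is 2 KOH + 1 H2SO4, so n(KOH) = 0.004283 x 2/1 = 0.008565 mol.
[KOH] = 0.008565 mol / 0.03103 L = 0.276 M.

0.276 M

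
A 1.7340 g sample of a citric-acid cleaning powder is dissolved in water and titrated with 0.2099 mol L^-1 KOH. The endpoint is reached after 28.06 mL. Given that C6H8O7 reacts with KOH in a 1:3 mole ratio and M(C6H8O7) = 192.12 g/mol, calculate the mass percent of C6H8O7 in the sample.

n(KOH) = 0.2099 x 0.02806 = 0.005890 mol.
n(C6H8O7) = 0.005890 / 3 = 0.001963 mol.
mass of C6H8O7 = 0.001963 x 192.12 = 0.3772 g.
% purity = 0.3772 / 1.7340 x 100 = 21.8%.

21.8%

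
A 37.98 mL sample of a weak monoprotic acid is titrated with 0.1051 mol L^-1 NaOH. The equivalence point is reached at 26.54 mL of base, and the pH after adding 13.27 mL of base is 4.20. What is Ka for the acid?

13.27 mL is half of the equivalence volume, so this is the half-equivalence point where [HA] = [A^-].
At half-equivalence pH = pKa, so pKa = 4.20.
Ka = 10^(-4.20) = 6.3 x 10^-5.

6.3 x 10^-5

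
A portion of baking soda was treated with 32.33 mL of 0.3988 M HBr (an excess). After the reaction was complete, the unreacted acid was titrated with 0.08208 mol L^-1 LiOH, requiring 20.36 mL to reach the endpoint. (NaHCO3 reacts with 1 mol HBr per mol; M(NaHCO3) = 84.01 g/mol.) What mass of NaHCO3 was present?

0.943 g

Total n(HBr) added = 0.3988 x 0.03233 = 0.01289 mol.
n(LiOH) used = 0.08208 x 0.02036 = 0.001671 mol, which equals the excess n(HBr).
So n(HBr) consumed by the sample = 0.01289 - 0.001671 = 0.01122 mol.
n(NaHCO3) = 0.01122 / 1 = 0.01122 mol.
mass = 0.01122 mol x 84.01 g/mol = 0.943 g.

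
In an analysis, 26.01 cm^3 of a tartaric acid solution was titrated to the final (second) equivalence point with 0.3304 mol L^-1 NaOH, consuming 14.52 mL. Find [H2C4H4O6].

0.0922 M

n(NaOH) = 0.3304 x 0.01452 = 0.004797 mol.
At the final (second) equivalence point, 2 mol OH^- react per mol H2C4H4O6, so n(H2C4H4O6) = 0.004797 / 2 = 0.002399 mol.
[H2C4H4O6] = 0.002399 / 0.02601 L = 0.0922 M.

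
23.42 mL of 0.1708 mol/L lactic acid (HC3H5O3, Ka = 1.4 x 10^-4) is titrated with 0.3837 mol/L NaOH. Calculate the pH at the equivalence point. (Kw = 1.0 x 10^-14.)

8.46

n(HC3H5O3) = 0.1708 x 0.02342 = 0.004000 mol; V(NaOH) at equivalence = 0.004000/0.3837 = 0.01043 L.
At equivalence all the acid is converted to C3H5O3-; total volume = 0.02342 + 0.01043 = 0.03385 L, so [C3H5O3-] = 0.004000/0.03385 = 0.1182 M.
Kb = Kw/Ka = 1.0e-14 / 1.4 x 10^-4 = 7.14e-11.
[OH^-] = sqrt(Kb x [C3H5O3-]) = sqrt(7.14e-11 x 0.1182) = 2.91e-6 M.
pOH = 5.54, so pH = 14.00 - 5.54 = 8.46.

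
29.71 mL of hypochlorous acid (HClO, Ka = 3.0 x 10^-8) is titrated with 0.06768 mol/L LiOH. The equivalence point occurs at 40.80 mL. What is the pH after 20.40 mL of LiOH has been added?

20.40 mL is exactly half the equivalence volume (40.80/2), i.e. the half-equivalence point.
There, n(HA) = n(A^-), so pH = pKa = -log(3.0 x 10^-8) = 7.52.

7.52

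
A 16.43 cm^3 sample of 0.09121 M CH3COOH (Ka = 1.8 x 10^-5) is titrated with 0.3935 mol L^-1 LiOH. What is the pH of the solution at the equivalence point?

8.81

n(CH3COOH) = 0.09121 x 0.01643 = 0.001499 mol; V(LiOH) at equivalence = 0.001499/0.3935 = 0.003808 L.
At equivalence all the acid is converted to CH3COO-; total volume = 0.01643 + 0.003808 = 0.02024 L, so [CH3COO-] = 0.001499/0.02024 = 0.07405 M.
Kb = Kw/Ka = 1.0e-14 / 1.8 x 10^-5 = 5.56e-10.
[OH^-] = sqrt(Kb x [CH3COO-]) = sqrt(5.56e-10 x 0.07405) = 6.41e-6 M.
pOH = 5.19, so pH = 14.00 - 5.19 = 8.81.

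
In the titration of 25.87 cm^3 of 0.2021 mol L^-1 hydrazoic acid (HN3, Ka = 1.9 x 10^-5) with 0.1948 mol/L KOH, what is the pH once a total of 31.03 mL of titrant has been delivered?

12.16

n(acid) = 0.2021 x 0.02587 = 0.005228 mol; n(KOH) added = 0.1948 x 0.03103 = 0.006045 mol.
Base is in excess by 0.006045 - 0.005228 = 0.0008163 mol in a total volume of 0.05690 L.
[OH^-] = 0.0008163/0.05690 = 0.01435 M, so pOH = 1.84 and pH = 14.00 - 1.84 = 12.16.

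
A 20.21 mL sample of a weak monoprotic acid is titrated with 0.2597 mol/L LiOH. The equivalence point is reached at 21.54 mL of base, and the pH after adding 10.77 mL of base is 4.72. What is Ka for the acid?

1.9 x 10^-5

10.77 mL is half of the equivalence volume, so this is the half-equivalence point where [HA] = [A^-].
At half-equivalence pH = pKa, so pKa = 4.72.
Ka = 10^(-4.72) = 1.9 x 10^-5.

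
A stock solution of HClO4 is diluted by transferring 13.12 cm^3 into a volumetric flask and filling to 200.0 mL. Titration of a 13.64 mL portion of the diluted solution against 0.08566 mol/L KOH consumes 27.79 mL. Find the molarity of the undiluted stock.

2.66 M

n(KOH) = 0.08566 x 0.02779 = 0.002380 mol.
n(HClO4) in the aliquot = 0.002380 mol.
[diluted HClO4] = 0.002380 / 0.01364 = 0.1745 M.
Dilution factor = 200.0/13.12 = 15.24, so [stock] = 0.1745 x 15.24 = 2.66 M.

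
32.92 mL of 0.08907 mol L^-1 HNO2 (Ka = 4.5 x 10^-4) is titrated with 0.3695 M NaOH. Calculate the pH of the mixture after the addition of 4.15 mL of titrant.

Initial n(HNO2) = 0.08907 x 0.03292 = 0.002932 mol.
n(NaOH) added = 0.3695 x 0.004150 = 0.001533 mol, converting that many moles of HNO2 to NO2-.
Remaining n(HNO2) = 0.001399 mol; n(NO2-) = 0.001533 mol.
By Henderson-Hasselbalch, pH = pKa + log([A^-]/[HA]) = 3.35 + log(0.001533/0.001399) = 3.35 + (+0.04) = 3.39.

3.39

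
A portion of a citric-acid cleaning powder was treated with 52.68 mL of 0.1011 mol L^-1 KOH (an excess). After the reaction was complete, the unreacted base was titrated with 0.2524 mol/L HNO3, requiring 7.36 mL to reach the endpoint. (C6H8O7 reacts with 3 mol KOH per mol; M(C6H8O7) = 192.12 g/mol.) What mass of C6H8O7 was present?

Total n(KOH) added = 0.1011 x 0.05268 = 0.005326 mol.
n(HNO3) used = 0.2524 x 0.007360 = 0.001858 mol, which equals the excess n(KOH).
So n(KOH) consumed by the sample = 0.005326 - 0.001858 = 0.003468 mol.
n(C6H8O7) = 0.003468 / 3 = 0.001156 mol.
mass = 0.001156 mol x 192.12 g/mol = 0.222 g.

0.222 g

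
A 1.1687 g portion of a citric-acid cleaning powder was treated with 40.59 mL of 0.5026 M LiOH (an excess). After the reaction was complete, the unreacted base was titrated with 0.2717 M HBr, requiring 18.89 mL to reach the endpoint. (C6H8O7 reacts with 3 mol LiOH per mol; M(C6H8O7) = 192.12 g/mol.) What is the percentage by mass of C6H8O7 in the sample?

Total n(LiOH) added = 0.5026 x 0.04059 = 0.02040 mol.
n(HBr) used = 0.2717 x 0.01889 = 0.005132 mol, which equals the excess n(LiOH).
So n(LiOH) consumed by the sample = 0.02040 - 0.005132 = 0.01527 mol.
n(C6H8O7) = 0.01527 / 3 = 0.005089 mol.
mass C6H8O7 = 0.005089 x 192.12 = 0.9778 g, so %C6H8O7 = 0.9778/1.1687 x 100 = 83.7%.

83.7%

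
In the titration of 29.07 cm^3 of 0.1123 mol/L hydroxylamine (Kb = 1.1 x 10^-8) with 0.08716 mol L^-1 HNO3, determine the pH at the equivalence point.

3.68

n(NH2OH) = 0.1123 x 0.02907 = 0.003265 mol; V(HNO3) at equivalence = 0.003265/0.08716 = 0.03745 L.
At equivalence the base is fully converted to NH3OH+; total volume = 0.06652 L, so [NH3OH+] = 0.003265/0.06652 = 0.04907 M.
Ka(NH3OH+) = Kw/Kb = 1.0e-14 / 1.1 x 10^-8 = 9.09e-7.
[H^+] = sqrt(Ka x [NH3OH+]) = sqrt(9.09e-7 x 0.04907) = 0.000211 M.
pH = -log(0.000211) = 3.68.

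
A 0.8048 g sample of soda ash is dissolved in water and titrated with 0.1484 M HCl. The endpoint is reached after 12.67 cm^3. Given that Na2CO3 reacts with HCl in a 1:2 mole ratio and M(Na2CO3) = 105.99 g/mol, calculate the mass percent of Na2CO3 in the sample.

12.4%

n(HCl) = 0.1484 x 0.01267 = 0.001880 mol.
n(Na2CO3) = 0.001880 / 2 = 0.0009401 mol.
mass of Na2CO3 = 0.0009401 x 105.99 = 0.09964 g.
% purity = 0.09964 / 0.8048 x 100 = 12.4%.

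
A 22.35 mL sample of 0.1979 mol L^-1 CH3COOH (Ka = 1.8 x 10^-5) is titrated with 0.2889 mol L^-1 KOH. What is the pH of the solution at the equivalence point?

n(CH3COOH) = 0.1979 x 0.02235 = 0.004423 mol; V(KOH) at equivalence = 0.004423/0.2889 = 0.01531 L.
At equivalence all the acid is converted to CH3COO-; total volume = 0.02235 + 0.01531 = 0.03766 L, so [CH3COO-] = 0.004423/0.03766 = 0.1174 M.
Kb = Kw/Ka = 1.0e-14 / 1.8 x 10^-5 = 5.56e-10.
[OH^-] = sqrt(Kb x [CH3COO-]) = sqrt(5.56e-10 x 0.1174) = 8.08e-6 M.
pOH = 5.09, so pH = 14.00 - 5.09 = 8.91.

8.91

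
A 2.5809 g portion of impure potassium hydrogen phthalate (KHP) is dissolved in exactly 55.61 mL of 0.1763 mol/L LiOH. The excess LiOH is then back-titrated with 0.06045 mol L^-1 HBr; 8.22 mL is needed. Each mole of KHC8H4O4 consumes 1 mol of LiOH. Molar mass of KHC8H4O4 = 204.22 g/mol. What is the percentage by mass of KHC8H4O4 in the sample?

Total n(LiOH) added = 0.1763 x 0.05561 = 0.009804 mol.
n(HBr) used = 0.06045 x 0.008220 = 0.0004969 mol, which equals the excess n(LiOH).
So n(LiOH) consumed by the sample = 0.009804 - 0.0004969 = 0.009307 mol.
n(KHC8H4O4) = 0.009307 / 1 = 0.009307 mol.
mass KHC8H4O4 = 0.009307 x 204.22 = 1.901 g, so %KHC8H4O4 = 1.901/2.5809 x 100 = 73.6%.

73.6%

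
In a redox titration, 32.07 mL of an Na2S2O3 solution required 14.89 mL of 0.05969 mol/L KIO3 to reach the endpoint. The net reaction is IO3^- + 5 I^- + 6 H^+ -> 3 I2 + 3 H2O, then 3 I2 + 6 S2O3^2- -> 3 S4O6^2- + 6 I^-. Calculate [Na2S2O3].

0.166 M

n(KIO3) = 0.05969 x 0.01489 = 0.0008888 mol.
From the balanced equation, 1 mol KIO3 reacts with 6 mol Na2S2O3, so n(Na2S2O3) = 0.0008888 x 6/1 = 0.005333 mol.
[Na2S2O3] = 0.005333 / 0.03207 L = 0.166 M.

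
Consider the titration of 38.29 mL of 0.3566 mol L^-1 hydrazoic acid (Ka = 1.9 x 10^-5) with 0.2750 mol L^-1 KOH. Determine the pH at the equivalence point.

8.96

n(HN3) = 0.3566 x 0.03829 = 0.01365 mol; V(KOH) at equivalence = 0.01365/0.2750 = 0.04965 L.
At equivalence all the acid is converted to N3-; total volume = 0.03829 + 0.04965 = 0.08794 L, so [N3-] = 0.01365/0.08794 = 0.1553 M.
Kb = Kw/Ka = 1.0e-14 / 1.9 x 10^-5 = 5.26e-10.
[OH^-] = sqrt(Kb x [N3-]) = sqrt(5.26e-10 x 0.1553) = 9.04e-6 M.
pOH = 5.04, so pH = 14.00 - 5.04 = 8.96.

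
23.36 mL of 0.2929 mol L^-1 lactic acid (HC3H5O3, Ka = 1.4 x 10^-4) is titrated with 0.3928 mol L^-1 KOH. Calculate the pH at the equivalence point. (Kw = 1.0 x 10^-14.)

8.54

n(HC3H5O3) = 0.2929 x 0.02336 = 0.006842 mol; V(KOH) at equivalence = 0.006842/0.3928 = 0.01742 L.
At equivalence all the acid is converted to C3H5O3-; total volume = 0.02336 + 0.01742 = 0.04078 L, so [C3H5O3-] = 0.006842/0.04078 = 0.1678 M.
Kb = Kw/Ka = 1.0e-14 / 1.4 x 10^-4 = 7.14e-11.
[OH^-] = sqrt(Kb x [C3H5O3-]) = sqrt(7.14e-11 x 0.1678) = 3.46e-6 M.
pOH = 5.46, so pH = 14.00 - 5.46 = 8.54.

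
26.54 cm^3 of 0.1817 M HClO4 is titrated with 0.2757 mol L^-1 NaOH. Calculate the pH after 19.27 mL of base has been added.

12.03

n(acid) = 0.1817 x 0.02654 = 0.004822 mol; n(NaOH) added = 0.2757 x 0.01927 = 0.005313 mol.
Base is in excess by 0.005313 - 0.004822 = 0.0004904 mol in a total volume of 0.04581 L.
[OH^-] = 0.0004904/0.04581 = 0.01071 M, so pOH = 1.97 and pH = 14.00 - 1.97 = 12.03.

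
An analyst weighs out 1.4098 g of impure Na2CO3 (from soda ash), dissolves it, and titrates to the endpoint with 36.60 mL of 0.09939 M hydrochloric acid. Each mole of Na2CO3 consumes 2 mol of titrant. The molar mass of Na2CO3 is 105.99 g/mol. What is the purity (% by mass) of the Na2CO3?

13.7%

n(HCl) = 0.09939 x 0.03660 = 0.003638 mol.
n(Na2CO3) = 0.003638 / 2 = 0.001819 mol.
mass of Na2CO3 = 0.001819 x 105.99 = 0.1928 g.
% purity = 0.1928 / 1.4098 x 100 = 13.7%.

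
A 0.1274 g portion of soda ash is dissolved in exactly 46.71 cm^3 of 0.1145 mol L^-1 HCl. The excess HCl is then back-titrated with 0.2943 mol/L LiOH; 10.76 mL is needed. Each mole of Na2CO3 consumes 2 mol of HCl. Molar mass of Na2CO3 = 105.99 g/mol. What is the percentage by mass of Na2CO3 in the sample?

Total n(HCl) added = 0.1145 x 0.04671 = 0.005348 mol.
n(LiOH) used = 0.2943 x 0.01076 = 0.003167 mol, which equals the excess n(HCl).
So n(HCl) consumed by the sample = 0.005348 - 0.003167 = 0.002182 mol.
n(Na2CO3) = 0.002182 / 2 = 0.001091 mol.
mass Na2CO3 = 0.001091 x 105.99 = 0.1156 g, so %Na2CO3 = 0.1156/0.1274 x 100 = 90.7%.

90.7%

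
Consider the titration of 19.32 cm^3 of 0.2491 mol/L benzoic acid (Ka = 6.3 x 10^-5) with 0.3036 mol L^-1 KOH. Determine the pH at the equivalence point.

n(C6H5COOH) = 0.2491 x 0.01932 = 0.004813 mol; V(KOH) at equivalence = 0.004813/0.3036 = 0.01585 L.
At equivalence all the acid is converted to C6H5COO-; total volume = 0.01932 + 0.01585 = 0.03517 L, so [C6H5COO-] = 0.004813/0.03517 = 0.1368 M.
Kb = Kw/Ka = 1.0e-14 / 6.3 x 10^-5 = 1.59e-10.
[OH^-] = sqrt(Kb x [C6H5COO-]) = sqrt(1.59e-10 x 0.1368) = 4.66e-6 M.
pOH = 5.33, so pH = 14.00 - 5.33 = 8.67.

8.67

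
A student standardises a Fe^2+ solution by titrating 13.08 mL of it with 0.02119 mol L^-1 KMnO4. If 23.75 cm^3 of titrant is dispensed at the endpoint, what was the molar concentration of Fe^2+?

0.192 M

n(KMnO4) = 0.02119 x 0.02375 = 0.0005033 mol.
From the balanced equation, 1 mol KMnO4 reacts with 5 mol Fe^2+, so n(Fe^2+) = 0.0005033 x 5/1 = 0.002516 mol.
[Fe^2+] = 0.002516 / 0.01308 L = 0.192 M.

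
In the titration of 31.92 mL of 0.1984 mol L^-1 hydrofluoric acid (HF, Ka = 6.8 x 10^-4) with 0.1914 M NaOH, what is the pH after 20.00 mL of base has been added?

Initial n(HF) = 0.1984 x 0.03192 = 0.006333 mol.
n(NaOH) added = 0.1914 x 0.02000 = 0.003828 mol, converting that many moles of HF to F-.
Remaining n(HF) = 0.002505 mol; n(F-) = 0.003828 mol.
By Henderson-Hasselbalch, pH = pKa + log([A^-]/[HA]) = 3.17 + log(0.003828/0.002505) = 3.17 + (+0.18) = 3.35.

3.35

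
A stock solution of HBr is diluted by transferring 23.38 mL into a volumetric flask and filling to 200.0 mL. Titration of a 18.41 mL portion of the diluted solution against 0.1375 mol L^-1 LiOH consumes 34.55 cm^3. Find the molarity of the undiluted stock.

n(LiOH) = 0.1375 x 0.03455 = 0.004751 mol.
n(HBr) in the aliquot = 0.004751 mol.
[diluted HBr] = 0.004751 / 0.01841 = 0.2580 M.
Dilution factor = 200.0/23.38 = 8.554, so [stock] = 0.2580 x 8.554 = 2.21 M.

2.21 M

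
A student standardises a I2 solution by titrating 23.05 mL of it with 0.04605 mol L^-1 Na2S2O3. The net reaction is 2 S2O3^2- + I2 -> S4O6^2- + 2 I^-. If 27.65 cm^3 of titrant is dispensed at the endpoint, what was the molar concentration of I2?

0.0276 M

n(Na2S2O3) = 0.04605 x 0.02765 = 0.001273 mol.
From the balanced equation, 2 mol Na2S2O3 reacts with 1 mol I2, so n(I2) = 0.001273 x 1/2 = 0.0006366 mol.
[I2] = 0.0006366 / 0.02305 L = 0.0276 M.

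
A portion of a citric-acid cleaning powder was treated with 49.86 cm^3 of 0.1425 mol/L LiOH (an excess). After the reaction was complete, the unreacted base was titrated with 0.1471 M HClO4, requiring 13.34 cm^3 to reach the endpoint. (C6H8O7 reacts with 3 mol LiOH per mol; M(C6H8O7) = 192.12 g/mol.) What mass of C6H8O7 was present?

0.329 g

Total n(LiOH) added = 0.1425 x 0.04986 = 0.007105 mol.
n(HClO4) used = 0.1471 x 0.01334 = 0.001962 mol, which equals the excess n(LiOH).
So n(LiOH) consumed by the sample = 0.007105 - 0.001962 = 0.005143 mol.
n(C6H8O7) = 0.005143 / 3 = 0.001714 mol.
mass = 0.001714 mol x 192.12 g/mol = 0.329 g.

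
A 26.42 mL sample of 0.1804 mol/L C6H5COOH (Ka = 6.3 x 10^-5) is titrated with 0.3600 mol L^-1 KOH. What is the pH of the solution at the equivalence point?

8.64

n(C6H5COOH) = 0.1804 x 0.02642 = 0.004766 mol; V(KOH) at equivalence = 0.004766/0.3600 = 0.01324 L.
At equivalence all the acid is converted to C6H5COO-; total volume = 0.02642 + 0.01324 = 0.03966 L, so [C6H5COO-] = 0.004766/0.03966 = 0.1202 M.
Kb = Kw/Ka = 1.0e-14 / 6.3 x 10^-5 = 1.59e-10.
[OH^-] = sqrt(Kb x [C6H5COO-]) = sqrt(1.59e-10 x 0.1202) = 4.37e-6 M.
pOH = 5.36, so pH = 14.00 - 5.36 = 8.64.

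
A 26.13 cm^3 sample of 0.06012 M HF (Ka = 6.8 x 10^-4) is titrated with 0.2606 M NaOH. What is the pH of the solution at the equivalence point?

7.93

n(HF) = 0.06012 x 0.02613 = 0.001571 mol; V(NaOH) at equivalence = 0.001571/0.2606 = 0.006028 L.
At equivalence all the acid is converted to F-; total volume = 0.02613 + 0.006028 = 0.03216 L, so [F-] = 0.001571/0.03216 = 0.04885 M.
Kb = Kw/Ka = 1.0e-14 / 6.8 x 10^-4 = 1.47e-11.
[OH^-] = sqrt(Kb x [F-]) = sqrt(1.47e-11 x 0.04885) = 8.48e-7 M.
pOH = 6.07, so pH = 14.00 - 6.07 = 7.93.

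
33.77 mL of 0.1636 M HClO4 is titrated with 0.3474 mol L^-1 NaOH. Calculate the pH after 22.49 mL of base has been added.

n(acid) = 0.1636 x 0.03377 = 0.005525 mol; n(NaOH) added = 0.3474 x 0.02249 = 0.007813 mol.
Base is in excess by 0.007813 - 0.005525 = 0.002288 mol in a total volume of 0.05626 L.
[OH^-] = 0.002288/0.05626 = 0.04067 M, so pOH = 1.39 and pH = 14.00 - 1.39 = 12.61.

12.61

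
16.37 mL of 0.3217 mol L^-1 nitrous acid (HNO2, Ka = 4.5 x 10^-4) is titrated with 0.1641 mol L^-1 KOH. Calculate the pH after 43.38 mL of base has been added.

n(acid) = 0.3217 x 0.01637 = 0.005266 mol; n(KOH) added = 0.1641 x 0.04338 = 0.007119 mol.
Base is in excess by 0.007119 - 0.005266 = 0.001852 mol in a total volume of 0.05975 L.
[OH^-] = 0.001852/0.05975 = 0.03100 M, so pOH = 1.51 and pH = 14.00 - 1.51 = 12.49.

12.49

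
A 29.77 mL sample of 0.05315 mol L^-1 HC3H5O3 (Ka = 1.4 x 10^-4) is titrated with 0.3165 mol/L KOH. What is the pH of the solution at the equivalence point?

8.26

n(HC3H5O3) = 0.05315 x 0.02977 = 0.001582 mol; V(KOH) at equivalence = 0.001582/0.3165 = 0.004999 L.
At equivalence all the acid is converted to C3H5O3-; total volume = 0.02977 + 0.004999 = 0.03477 L, so [C3H5O3-] = 0.001582/0.03477 = 0.04551 M.
Kb = Kw/Ka = 1.0e-14 / 1.4 x 10^-4 = 7.14e-11.
[OH^-] = sqrt(Kb x [C3H5O3-]) = sqrt(7.14e-11 x 0.04551) = 1.80e-6 M.
pOH = 5.74, so pH = 14.00 - 5.74 = 8.26.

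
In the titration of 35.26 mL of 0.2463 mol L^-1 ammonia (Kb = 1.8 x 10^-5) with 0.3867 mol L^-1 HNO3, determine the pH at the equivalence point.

n(NH3) = 0.2463 x 0.03526 = 0.008685 mol; V(HNO3) at equivalence = 0.008685/0.3867 = 0.02246 L.
At equivalence the base is fully converted to NH4+; total volume = 0.05772 L, so [NH4+] = 0.008685/0.05772 = 0.1505 M.
Ka(NH4+) = Kw/Kb = 1.0e-14 / 1.8 x 10^-5 = 5.56e-10.
[H^+] = sqrt(Ka x [NH4+]) = sqrt(5.56e-10 x 0.1505) = 9.14e-6 M.
pH = -log(9.14e-6) = 5.04.

5.04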